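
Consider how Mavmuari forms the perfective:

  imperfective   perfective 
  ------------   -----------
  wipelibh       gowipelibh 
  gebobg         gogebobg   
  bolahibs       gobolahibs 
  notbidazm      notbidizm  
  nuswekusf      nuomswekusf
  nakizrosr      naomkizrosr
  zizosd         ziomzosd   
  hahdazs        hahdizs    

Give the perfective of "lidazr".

hahdazs and bolahibs both end in -s yet inflect differently (hahdizs, gobolahibs), so the final letter is not what conditions the rule; the second-to-last letter is.
"lidazr" has second-to-last letter 'z'. The stems whose second-to-last letter is 'z' (hahdazs → hahdizs, notbidazm → notbidizm) change the last vowel to 'i'.
The other patterns: stems whose second-to-last letter is 's' insert -om- after the first vowel; stems whose second-to-last letter is 'b' add the prefix go-.
So lidazr → lidizr.

lidizr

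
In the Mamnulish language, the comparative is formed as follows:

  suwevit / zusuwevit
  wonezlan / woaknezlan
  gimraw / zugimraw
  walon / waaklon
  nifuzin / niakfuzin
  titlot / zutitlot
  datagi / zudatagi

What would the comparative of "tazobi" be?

nifuzin and suwevit both have last vowel 'i' yet inflect differently (niakfuzin, zusuwevit), so the last vowel is not what conditions the rule; the final letter is.
"tazobi" ends in -i. The one such stem in the data (datagi → zudatagi) adds the prefix zu-, so the same rule applies.
The other pattern: stems ending in -n insert -ak- after the first vowel.
So tazobi → zutazobi.

zutazobi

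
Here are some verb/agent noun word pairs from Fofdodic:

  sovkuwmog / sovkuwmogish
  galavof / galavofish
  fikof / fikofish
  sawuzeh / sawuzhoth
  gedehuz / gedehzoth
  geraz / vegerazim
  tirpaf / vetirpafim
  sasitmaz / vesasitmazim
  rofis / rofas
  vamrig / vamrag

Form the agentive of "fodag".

gedehuz and geraz both end in -z yet inflect differently (gedehzoth, vegerazim), so the final letter is not what conditions the rule; the last vowel is.
"fodag" has last vowel 'a'. The stems whose last vowel is 'a' (geraz → vegerazim, tirpaf → vetirpafim, sasitmaz → vesasitmazim) add ve- … -im around the stem.
The other patterns: stems whose last vowel is 'o' add -ish; stems whose last vowel is 'e' or 'u' delete the last vowel and add -oth; stems whose last vowel is 'i' change the last vowel to 'a'.
So fodag → vefodagim.

vefodagim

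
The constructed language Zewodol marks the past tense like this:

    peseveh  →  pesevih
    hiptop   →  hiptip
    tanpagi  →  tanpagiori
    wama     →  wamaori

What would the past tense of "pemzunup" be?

pemzunip

"pemzunup" ends in a consonant. The stems ending in a consonant (peseveh → pesevih, hiptop → hiptip) change the last vowel to 'i'.
So pemzunup → pemzunip.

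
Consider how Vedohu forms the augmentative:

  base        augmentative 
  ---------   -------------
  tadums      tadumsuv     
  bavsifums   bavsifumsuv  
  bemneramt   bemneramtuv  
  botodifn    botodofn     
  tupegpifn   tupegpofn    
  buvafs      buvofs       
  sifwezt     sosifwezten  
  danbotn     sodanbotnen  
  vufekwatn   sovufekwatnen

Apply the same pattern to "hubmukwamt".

"hubmukwamt" has second-to-last letter 'm'. The stems whose second-to-last letter is 'm' (tadums → tadumsuv, bavsifums → bavsifumsuv, bemneramt → bemneramtuv) add -uv.
So hubmukwamt → hubmukwamtuv.

hubmukwamtuv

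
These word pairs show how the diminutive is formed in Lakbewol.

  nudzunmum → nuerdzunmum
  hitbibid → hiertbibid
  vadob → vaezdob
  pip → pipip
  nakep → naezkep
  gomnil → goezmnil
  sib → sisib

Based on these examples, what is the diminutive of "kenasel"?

pip and nakep both end in -p yet inflect differently (pipip, naezkep), so the final letter is not what conditions the rule; the number of vowels is.
"kenasel" has 3 vowels. The stems with 3 vowels (hitbibid → hiertbibid, nudzunmum → nuerdzunmum) insert -er- after the first vowel.
So kenasel → keernasel.

keernasel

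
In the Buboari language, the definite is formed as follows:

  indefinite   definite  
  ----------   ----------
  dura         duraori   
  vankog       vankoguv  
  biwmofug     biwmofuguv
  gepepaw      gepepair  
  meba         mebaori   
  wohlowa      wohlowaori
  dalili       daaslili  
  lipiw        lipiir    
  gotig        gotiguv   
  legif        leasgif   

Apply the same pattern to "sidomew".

"sidomew" ends in -w. The stems ending in -w (lipiw → lipiir, gepepaw → gepepair) drop the final letter and add -ir.
So sidomew → sidomeir.

sidomeir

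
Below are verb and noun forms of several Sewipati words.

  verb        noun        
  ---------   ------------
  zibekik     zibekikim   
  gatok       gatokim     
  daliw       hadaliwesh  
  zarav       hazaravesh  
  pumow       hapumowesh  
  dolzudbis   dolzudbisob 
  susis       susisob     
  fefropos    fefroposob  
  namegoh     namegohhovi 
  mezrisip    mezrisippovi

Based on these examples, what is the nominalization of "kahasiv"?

zibekik and daliw both have last vowel 'i' yet inflect differently (zibekikim, hadaliwesh), so the last vowel is not what conditions the rule; the final letter is.
"kahasiv" ends in -v. The one such stem in the data (zarav → hazaravesh) adds ha- … -esh around the stem, so the same rule applies.
The other patterns: stems ending in -k add -im; stems ending in -s add -ob; stems ending in -h or -p double the final consonant and add -ovi.
So kahasiv → hakahasivesh.

hakahasivesh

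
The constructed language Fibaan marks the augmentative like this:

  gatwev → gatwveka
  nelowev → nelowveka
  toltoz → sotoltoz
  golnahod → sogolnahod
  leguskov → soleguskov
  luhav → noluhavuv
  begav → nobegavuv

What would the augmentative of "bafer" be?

gatwev and leguskov both end in -v yet inflect differently (gatwveka, soleguskov), so the final letter is not what conditions the rule; the last vowel is.
"bafer" has last vowel 'e'. The stems whose last vowel is 'e' (gatwev → gatwveka, nelowev → nelowveka) delete the last vowel and add -eka.
So bafer → bafreka.

bafreka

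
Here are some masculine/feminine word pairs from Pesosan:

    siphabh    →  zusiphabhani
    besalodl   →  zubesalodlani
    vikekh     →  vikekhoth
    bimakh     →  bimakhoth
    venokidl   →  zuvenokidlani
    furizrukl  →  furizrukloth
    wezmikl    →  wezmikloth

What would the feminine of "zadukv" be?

furizrukl and venokidl both end in -l yet inflect differently (furizrukloth, zuvenokidlani), so the final letter is not what conditions the rule; the second-to-last letter is.
"zadukv" has second-to-last letter 'k'. The stems whose second-to-last letter is 'k' (furizrukl → furizrukloth, vikekh → vikekhoth, bimakh → bimakhoth) add -oth.
So zadukv → zadukvoth.

zadukvoth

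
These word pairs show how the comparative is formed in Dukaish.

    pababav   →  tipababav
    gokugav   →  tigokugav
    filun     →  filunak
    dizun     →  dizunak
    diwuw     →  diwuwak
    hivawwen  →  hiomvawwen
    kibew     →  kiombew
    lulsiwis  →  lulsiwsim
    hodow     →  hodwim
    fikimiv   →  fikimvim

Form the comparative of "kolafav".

"kolafav" has last vowel 'a'. The stems whose last vowel is 'a' (pababav → tipababav, gokugav → tigokugav) add the prefix ti-.
The other patterns: stems whose last vowel is 'u' add -ak; stems whose last vowel is 'e' insert -om- after the first vowel; stems whose last vowel is 'i' or 'o' delete the last vowel and add -im.
So kolafav → tikolafav.

tikolafav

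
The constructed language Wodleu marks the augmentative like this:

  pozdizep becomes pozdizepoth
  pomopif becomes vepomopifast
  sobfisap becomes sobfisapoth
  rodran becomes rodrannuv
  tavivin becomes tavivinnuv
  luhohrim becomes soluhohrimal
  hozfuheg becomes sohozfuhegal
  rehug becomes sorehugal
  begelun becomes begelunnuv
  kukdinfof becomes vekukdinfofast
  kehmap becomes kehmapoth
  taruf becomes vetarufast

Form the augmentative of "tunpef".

pomopif and tavivin both have last vowel 'i' yet inflect differently (vepomopifast, tavivinnuv), so the last vowel is not what conditions the rule; the final letter is.
"tunpef" ends in -f. The stems ending in -f (kukdinfof → vekukdinfofast, pomopif → vepomopifast, taruf → vetarufast) add ve- … -ast around the stem.
So tunpef → vetunpefast.

vetunpefast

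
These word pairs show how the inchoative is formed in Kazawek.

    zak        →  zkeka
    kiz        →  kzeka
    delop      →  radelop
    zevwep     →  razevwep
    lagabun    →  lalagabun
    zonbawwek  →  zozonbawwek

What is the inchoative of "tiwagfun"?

zak and zonbawwek both end in -k yet inflect differently (zkeka, zozonbawwek), so the final letter is not what conditions the rule; the number of vowels is.
"tiwagfun" has 3 vowels. The stems with 3 vowels (lagabun → lalagabun, zonbawwek → zozonbawwek) repeat the first consonant+vowel as a prefix.
The other patterns: stems with 1 vowel delete the last vowel and add -eka; stems with 2 vowels add the prefix ra-.
So tiwagfun → titiwagfun.

titiwagfun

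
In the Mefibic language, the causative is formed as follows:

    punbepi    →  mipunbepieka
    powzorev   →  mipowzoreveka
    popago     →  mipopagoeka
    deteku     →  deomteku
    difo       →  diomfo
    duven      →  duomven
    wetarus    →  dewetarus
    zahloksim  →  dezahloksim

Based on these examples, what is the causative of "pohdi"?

popago and difo both end in -o yet inflect differently (mipopagoeka, diomfo), so the final letter is not what conditions the rule; the first letter is.
"pohdi" begins with p-. The stems beginning with p- (punbepi → mipunbepieka, powzorev → mipowzoreveka, popago → mipopagoeka) add mi- … -eka around the stem.
The other patterns: stems beginning with d- insert -om- after the first vowel; stems beginning with w- or z- add the prefix de-.
So pohdi → mipohdieka.

mipohdieka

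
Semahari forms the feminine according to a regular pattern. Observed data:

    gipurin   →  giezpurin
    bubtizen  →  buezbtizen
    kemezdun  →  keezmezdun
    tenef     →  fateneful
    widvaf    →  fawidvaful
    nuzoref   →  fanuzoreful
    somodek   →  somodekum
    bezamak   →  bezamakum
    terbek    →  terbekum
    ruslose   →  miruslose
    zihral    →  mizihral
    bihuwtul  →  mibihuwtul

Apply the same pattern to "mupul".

mimupul

bubtizen and tenef both have last vowel 'e' yet inflect differently (buezbtizen, fateneful), so the last vowel is not what conditions the rule; the final letter is.
"mupul" ends in -l. The stems ending in -l (zihral → mizihral, bihuwtul → mibihuwtul) add the prefix mi-.
So mupul → mimupul.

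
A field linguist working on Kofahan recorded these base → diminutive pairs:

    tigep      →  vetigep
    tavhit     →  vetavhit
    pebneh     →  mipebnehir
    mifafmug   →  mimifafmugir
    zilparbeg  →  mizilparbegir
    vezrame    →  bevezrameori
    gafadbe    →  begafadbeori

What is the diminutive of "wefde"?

bewefdeori

tigep and pebneh both have last vowel 'e' yet inflect differently (vetigep, mipebnehir), so the last vowel is not what conditions the rule; the final letter is.
"wefde" ends in -e. The stems ending in -e (vezrame → bevezrameori, gafadbe → begafadbeori) add be- … -ori around the stem.
The other patterns: stems ending in -p or -t add the prefix ve-; stems ending in -g or -h add mi- … -ir around the stem.
So wefde → bewefdeori.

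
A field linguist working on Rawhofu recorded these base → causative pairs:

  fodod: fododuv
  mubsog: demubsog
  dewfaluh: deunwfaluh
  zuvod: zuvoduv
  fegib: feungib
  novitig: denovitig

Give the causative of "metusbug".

"metusbug" ends in -g. The stems ending in -g (mubsog → demubsog, novitig → denovitig) add the prefix de-.
So metusbug → demetusbug.

demetusbug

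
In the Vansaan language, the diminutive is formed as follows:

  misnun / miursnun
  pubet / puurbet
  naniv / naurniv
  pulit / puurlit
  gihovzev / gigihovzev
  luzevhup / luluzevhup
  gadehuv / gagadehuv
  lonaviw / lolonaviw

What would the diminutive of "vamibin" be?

vavamibin

naniv and gihovzev both end in -v yet inflect differently (naurniv, gigihovzev), so the final letter is not what conditions the rule; the number of vowels is.
"vamibin" has 3 vowels. The stems with 3 vowels (gihovzev → gigihovzev, luzevhup → luluzevhup, gadehuv → gagadehuv) repeat the first consonant+vowel as a prefix.
The other pattern: stems with 2 vowels insert -ur- after the first vowel.
So vamibin → vavamibin.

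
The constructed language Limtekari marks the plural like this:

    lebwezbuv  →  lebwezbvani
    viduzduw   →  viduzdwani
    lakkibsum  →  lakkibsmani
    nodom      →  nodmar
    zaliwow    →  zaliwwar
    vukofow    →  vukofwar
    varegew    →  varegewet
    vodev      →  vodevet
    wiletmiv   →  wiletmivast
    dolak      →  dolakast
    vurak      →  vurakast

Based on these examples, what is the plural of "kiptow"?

"kiptow" has last vowel 'o'. The stems whose last vowel is 'o' (nodom → nodmar, zaliwow → zaliwwar, vukofow → vukofwar) delete the last vowel and add -ar.
The other patterns: stems whose last vowel is 'u' delete the last vowel and add -ani; stems whose last vowel is 'e' add -et; stems whose last vowel is 'a' or 'i' add -ast.
So kiptow → kiptwar.

kiptwar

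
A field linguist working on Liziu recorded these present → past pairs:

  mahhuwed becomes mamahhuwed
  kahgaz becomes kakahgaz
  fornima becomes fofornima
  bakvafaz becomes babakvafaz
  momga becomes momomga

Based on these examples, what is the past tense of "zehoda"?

zezehoda

Every pair shown (mahhuwed → mamahhuwed, kahgaz → kakahgaz, fornima → fofornima, …) follows the same rule: repeat the first consonant+vowel as a prefix.
So zehoda → zezehoda.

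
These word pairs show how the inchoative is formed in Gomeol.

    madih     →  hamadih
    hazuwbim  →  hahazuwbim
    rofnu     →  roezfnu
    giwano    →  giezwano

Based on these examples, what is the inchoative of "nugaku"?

nuezgaku

"nugaku" ends in a vowel. The stems ending in a vowel (rofnu → roezfnu, giwano → giezwano) insert -ez- after the first vowel.
So nugaku → nuezgaku.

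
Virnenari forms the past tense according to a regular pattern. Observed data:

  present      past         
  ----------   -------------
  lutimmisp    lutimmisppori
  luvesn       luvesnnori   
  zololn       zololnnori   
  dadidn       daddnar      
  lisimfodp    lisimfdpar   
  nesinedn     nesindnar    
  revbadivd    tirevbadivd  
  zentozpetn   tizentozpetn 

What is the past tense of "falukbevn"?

tifalukbevn

"falukbevn" has second-to-last letter 'v'. The one such stem in the data (revbadivd → tirevbadivd) adds the prefix ti-, so the same rule applies.
The other patterns: stems whose second-to-last letter is 'l' or 's' double the final consonant and add -ori; stems whose second-to-last letter is 'd' delete the last vowel and add -ar.
So falukbevn → tifalukbevn.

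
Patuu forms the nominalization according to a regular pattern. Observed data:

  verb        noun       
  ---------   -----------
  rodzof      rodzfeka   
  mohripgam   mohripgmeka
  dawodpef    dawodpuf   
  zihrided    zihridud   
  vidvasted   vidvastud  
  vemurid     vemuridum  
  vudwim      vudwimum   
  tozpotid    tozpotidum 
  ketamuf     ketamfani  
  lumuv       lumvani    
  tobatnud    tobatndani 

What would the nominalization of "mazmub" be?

rodzof and dawodpef both end in -f yet inflect differently (rodzfeka, dawodpuf), so the final letter is not what conditions the rule; the last vowel is.
"mazmub" has last vowel 'u'. The stems whose last vowel is 'u' (ketamuf → ketamfani, lumuv → lumvani, tobatnud → tobatndani) delete the last vowel and add -ani.
The other patterns: stems whose last vowel is 'a' or 'o' delete the last vowel and add -eka; stems whose last vowel is 'e' change the last vowel to 'u'; stems whose last vowel is 'i' add -um.
So mazmub → mazmbani.

mazmbani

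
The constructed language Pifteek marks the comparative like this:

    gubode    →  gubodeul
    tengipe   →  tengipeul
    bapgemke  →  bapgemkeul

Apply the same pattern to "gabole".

Every pair shown (gubode → gubodeul, tengipe → tengipeul, bapgemke → bapgemkeul) follows the same rule: add -ul.
So gabole → gaboleul.

gaboleul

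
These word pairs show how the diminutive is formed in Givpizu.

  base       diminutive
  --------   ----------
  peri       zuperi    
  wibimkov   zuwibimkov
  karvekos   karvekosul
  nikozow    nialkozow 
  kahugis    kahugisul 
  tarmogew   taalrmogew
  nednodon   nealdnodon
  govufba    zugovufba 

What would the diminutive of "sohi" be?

zusohi

"sohi" ends in -i. The one such stem in the data (peri → zuperi) adds the prefix zu-, so the same rule applies.
So sohi → zusohi.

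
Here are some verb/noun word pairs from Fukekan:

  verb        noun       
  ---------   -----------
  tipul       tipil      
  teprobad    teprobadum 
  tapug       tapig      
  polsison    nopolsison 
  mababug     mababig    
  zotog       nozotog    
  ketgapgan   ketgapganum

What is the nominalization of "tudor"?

zotog and tapug both end in -g yet inflect differently (nozotog, tapig), so the final letter is not what conditions the rule; the last vowel is.
"tudor" has last vowel 'o'. The stems whose last vowel is 'o' (polsison → nopolsison, zotog → nozotog) add the prefix no-.
The other patterns: stems whose last vowel is 'u' change the last vowel to 'i'; stems whose last vowel is 'a' add -um.
So tudor → notudor.

notudor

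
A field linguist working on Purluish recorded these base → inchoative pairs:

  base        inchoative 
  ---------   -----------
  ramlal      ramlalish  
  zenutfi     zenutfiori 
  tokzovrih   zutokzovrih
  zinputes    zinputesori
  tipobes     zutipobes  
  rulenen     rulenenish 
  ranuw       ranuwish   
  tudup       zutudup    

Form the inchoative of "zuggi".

zuggiori

tipobes and zinputes both end in -s yet inflect differently (zutipobes, zinputesori), so the final letter is not what conditions the rule; the first letter is.
"zuggi" begins with z-. The stems beginning with z- (zinputes → zinputesori, zenutfi → zenutfiori) add -ori.
So zuggi → zuggiori.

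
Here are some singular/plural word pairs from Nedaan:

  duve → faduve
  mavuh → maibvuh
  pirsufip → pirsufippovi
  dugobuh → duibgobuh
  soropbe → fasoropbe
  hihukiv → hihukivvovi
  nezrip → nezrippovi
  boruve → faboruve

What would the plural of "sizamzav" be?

dugobuh and duve both begin with d- yet inflect differently (duibgobuh, faduve), so the first letter is not what conditions the rule; the final letter is.
"sizamzav" ends in -v. The one such stem in the data (hihukiv → hihukivvovi) doubles the final consonant and adds -ovi (as do nezrip, pirsufip), so the same rule applies.
The other patterns: stems ending in -h insert -ib- after the first vowel; stems ending in -e add the prefix fa-.
So sizamzav → sizamzavvovi.

sizamzavvovi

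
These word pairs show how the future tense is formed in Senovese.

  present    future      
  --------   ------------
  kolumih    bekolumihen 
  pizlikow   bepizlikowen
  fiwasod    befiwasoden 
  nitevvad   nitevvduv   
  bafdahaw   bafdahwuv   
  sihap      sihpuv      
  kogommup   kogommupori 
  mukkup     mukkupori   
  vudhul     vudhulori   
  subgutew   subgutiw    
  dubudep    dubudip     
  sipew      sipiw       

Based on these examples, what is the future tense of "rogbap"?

rogbpuv

fiwasod and nitevvad both end in -d yet inflect differently (befiwasoden, nitevvduv), so the final letter is not what conditions the rule; the last vowel is.
"rogbap" has last vowel 'a'. The stems whose last vowel is 'a' (nitevvad → nitevvduv, bafdahaw → bafdahwuv, sihap → sihpuv) delete the last vowel and add -uv.
So rogbap → rogbpuv.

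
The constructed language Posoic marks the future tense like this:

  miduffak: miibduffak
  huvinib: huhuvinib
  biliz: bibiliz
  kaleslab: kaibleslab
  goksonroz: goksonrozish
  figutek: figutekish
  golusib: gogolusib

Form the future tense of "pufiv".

pupufiv

"pufiv" has last vowel 'i'. The stems whose last vowel is 'i' (huvinib → huhuvinib, golusib → gogolusib, biliz → bibiliz) repeat the first consonant+vowel as a prefix.
So pufiv → pupufiv.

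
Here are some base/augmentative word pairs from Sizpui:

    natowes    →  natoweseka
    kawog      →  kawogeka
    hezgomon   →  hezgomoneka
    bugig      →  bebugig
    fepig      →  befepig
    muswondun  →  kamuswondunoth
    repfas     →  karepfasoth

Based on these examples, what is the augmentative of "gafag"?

"gafag" has last vowel 'a'. The one such stem in the data (repfas → karepfasoth) adds ka- … -oth around the stem, so the same rule applies.
The other patterns: stems whose last vowel is 'e' or 'o' add -eka; stems whose last vowel is 'i' add the prefix be-.
So gafag → kagafagoth.

kagafagoth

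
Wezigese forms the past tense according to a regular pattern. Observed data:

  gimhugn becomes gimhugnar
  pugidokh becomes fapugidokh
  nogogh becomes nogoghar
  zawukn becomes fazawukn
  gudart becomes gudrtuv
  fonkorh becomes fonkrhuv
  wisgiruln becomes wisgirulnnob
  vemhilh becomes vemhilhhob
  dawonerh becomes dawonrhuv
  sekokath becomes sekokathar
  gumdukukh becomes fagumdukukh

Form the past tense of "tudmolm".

pugidokh and fonkorh both end in -h yet inflect differently (fapugidokh, fonkrhuv), so the final letter is not what conditions the rule; the second-to-last letter is.
"tudmolm" has second-to-last letter 'l'. The stems whose second-to-last letter is 'l' (vemhilh → vemhilhhob, wisgiruln → wisgirulnnob) double the final consonant and add -ob.
So tudmolm → tudmolmmob.

tudmolmmob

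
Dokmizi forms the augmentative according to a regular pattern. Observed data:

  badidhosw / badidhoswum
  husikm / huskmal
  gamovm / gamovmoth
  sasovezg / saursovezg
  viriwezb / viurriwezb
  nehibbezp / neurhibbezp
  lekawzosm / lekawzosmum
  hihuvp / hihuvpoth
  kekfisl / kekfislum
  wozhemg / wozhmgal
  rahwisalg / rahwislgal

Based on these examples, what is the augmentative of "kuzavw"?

kuzavwoth

lekawzosm and gamovm both end in -m yet inflect differently (lekawzosmum, gamovmoth), so the final letter is not what conditions the rule; the second-to-last letter is.
"kuzavw" has second-to-last letter 'v'. The stems whose second-to-last letter is 'v' (gamovm → gamovmoth, hihuvp → hihuvpoth) add -oth.
So kuzavw → kuzavwoth.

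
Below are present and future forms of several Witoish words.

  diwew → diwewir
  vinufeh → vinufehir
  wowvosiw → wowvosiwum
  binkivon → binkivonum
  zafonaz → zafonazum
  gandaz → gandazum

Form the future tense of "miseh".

diwew and wowvosiw both end in -w yet inflect differently (diwewir, wowvosiwum), so the final letter is not what conditions the rule; the last vowel is.
"miseh" has last vowel 'e'. The stems whose last vowel is 'e' (diwew → diwewir, vinufeh → vinufehir) add -ir.
So miseh → misehir.

misehir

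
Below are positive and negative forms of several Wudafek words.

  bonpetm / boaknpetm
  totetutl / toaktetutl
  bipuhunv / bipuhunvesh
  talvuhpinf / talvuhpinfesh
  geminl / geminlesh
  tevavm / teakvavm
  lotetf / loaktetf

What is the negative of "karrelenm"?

karrelenmesh

geminl and totetutl both end in -l yet inflect differently (geminlesh, toaktetutl), so the final letter is not what conditions the rule; the second-to-last letter is.
"karrelenm" has second-to-last letter 'n'. The stems whose second-to-last letter is 'n' (talvuhpinf → talvuhpinfesh, bipuhunv → bipuhunvesh, geminl → geminlesh) add -esh.
So karrelenm → karrelenmesh.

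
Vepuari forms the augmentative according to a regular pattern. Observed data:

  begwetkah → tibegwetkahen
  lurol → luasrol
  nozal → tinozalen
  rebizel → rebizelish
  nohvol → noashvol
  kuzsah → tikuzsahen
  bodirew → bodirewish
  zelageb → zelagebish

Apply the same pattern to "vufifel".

vufifelish

lurol and nozal both end in -l yet inflect differently (luasrol, tinozalen), so the final letter is not what conditions the rule; the last vowel is.
"vufifel" has last vowel 'e'. The stems whose last vowel is 'e' (zelageb → zelagebish, bodirew → bodirewish, rebizel → rebizelish) add -ish.
So vufifel → vufifelish.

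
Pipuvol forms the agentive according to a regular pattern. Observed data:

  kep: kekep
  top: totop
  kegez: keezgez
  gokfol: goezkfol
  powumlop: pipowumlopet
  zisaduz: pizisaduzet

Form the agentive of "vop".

"vop" has 1 vowel. The stems with 1 vowel (kep → kekep, top → totop) repeat the first consonant+vowel as a prefix.
So vop → vovop.

vovop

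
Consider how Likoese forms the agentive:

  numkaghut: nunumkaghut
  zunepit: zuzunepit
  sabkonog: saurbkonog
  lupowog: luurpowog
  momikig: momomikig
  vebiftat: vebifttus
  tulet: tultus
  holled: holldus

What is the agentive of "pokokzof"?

"pokokzof" has last vowel 'o'. The stems whose last vowel is 'o' (sabkonog → saurbkonog, lupowog → luurpowog) insert -ur- after the first vowel.
The other patterns: stems whose last vowel is 'a' or 'e' delete the last vowel and add -us; stems whose last vowel is 'i' or 'u' repeat the first consonant+vowel as a prefix.
So pokokzof → pourkokzof.

pourkokzof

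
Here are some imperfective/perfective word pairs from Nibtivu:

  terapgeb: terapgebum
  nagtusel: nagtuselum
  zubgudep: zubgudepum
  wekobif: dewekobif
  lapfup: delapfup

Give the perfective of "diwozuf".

dediwozuf

zubgudep and lapfup both end in -p yet inflect differently (zubgudepum, delapfup), so the final letter is not what conditions the rule; the last vowel is.
"diwozuf" has last vowel 'u'. The one such stem in the data (lapfup → delapfup) adds the prefix de-, so the same rule applies.
The other pattern: stems whose last vowel is 'e' add -um.
So diwozuf → dediwozuf.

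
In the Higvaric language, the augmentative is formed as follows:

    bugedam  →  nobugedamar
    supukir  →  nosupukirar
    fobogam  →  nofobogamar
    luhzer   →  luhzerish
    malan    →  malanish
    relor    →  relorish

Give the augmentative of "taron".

taronish

supukir and luhzer both end in -r yet inflect differently (nosupukirar, luhzerish), so the final letter is not what conditions the rule; the number of vowels is.
"taron" has 2 vowels. The stems with 2 vowels (luhzer → luhzerish, malan → malanish, relor → relorish) add -ish.
The other pattern: stems with 3 vowels add no- … -ar around the stem.
So taron → taronish.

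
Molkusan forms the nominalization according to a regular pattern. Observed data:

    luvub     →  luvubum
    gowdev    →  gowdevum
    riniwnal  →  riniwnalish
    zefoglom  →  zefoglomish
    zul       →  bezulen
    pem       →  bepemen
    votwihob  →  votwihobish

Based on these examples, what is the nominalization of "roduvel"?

zul and riniwnal both end in -l yet inflect differently (bezulen, riniwnalish), so the final letter is not what conditions the rule; the number of vowels is.
"roduvel" has 3 vowels. The stems with 3 vowels (riniwnal → riniwnalish, votwihob → votwihobish, zefoglom → zefoglomish) add -ish.
The other patterns: stems with 1 vowel add be- … -en around the stem; stems with 2 vowels add -um.
So roduvel → roduvelish.

roduvelish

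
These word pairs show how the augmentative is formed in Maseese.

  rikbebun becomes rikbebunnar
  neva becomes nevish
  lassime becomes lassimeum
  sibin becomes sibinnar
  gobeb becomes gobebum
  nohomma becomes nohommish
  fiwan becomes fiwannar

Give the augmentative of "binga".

bingish

neva and fiwan both have last vowel 'a' yet inflect differently (nevish, fiwannar), so the last vowel is not what conditions the rule; the final letter is.
"binga" ends in -a. The stems ending in -a (neva → nevish, nohomma → nohommish) drop the final letter and add -ish.
The other patterns: stems ending in -b or -e add -um; stems ending in -n double the final consonant and add -ar.
So binga → bingish.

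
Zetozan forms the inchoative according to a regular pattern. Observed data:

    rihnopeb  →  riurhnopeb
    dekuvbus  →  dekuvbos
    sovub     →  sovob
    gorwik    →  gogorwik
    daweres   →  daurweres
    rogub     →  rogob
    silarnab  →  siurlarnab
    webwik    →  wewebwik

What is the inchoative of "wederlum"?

wederlom

rogub and rihnopeb both end in -b yet inflect differently (rogob, riurhnopeb), so the final letter is not what conditions the rule; the last vowel is.
"wederlum" has last vowel 'u'. The stems whose last vowel is 'u' (dekuvbus → dekuvbos, rogub → rogob, sovub → sovob) change the last vowel to 'o'.
The other patterns: stems whose last vowel is 'i' repeat the first consonant+vowel as a prefix; stems whose last vowel is 'a' or 'e' insert -ur- after the first vowel.
So wederlum → wederlom.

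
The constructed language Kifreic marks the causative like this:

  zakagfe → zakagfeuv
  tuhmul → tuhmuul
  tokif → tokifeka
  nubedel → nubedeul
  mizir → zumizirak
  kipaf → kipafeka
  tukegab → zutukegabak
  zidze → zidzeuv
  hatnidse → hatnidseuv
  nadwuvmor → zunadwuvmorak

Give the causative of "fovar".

"fovar" ends in -r. The stems ending in -r (nadwuvmor → zunadwuvmorak, mizir → zumizirak) add zu- … -ak around the stem.
The other patterns: stems ending in -e add -uv; stems ending in -l drop the final letter and add -ul; stems ending in -f add -eka.
So fovar → zufovarak.

zufovarak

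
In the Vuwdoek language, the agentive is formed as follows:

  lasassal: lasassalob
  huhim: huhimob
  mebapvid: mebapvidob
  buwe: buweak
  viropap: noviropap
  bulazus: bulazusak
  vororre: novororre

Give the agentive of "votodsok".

"votodsok" begins with v-. The stems beginning with v- (vororre → novororre, viropap → noviropap) add the prefix no-.
The other patterns: stems beginning with b- add -ak; stems beginning with h-, l- or m- add -ob.
So votodsok → novotodsok.

novotodsok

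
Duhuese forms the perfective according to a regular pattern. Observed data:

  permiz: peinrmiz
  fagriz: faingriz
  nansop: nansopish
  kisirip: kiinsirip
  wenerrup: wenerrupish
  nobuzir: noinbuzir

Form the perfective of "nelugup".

nelugupish

kisirip and nansop both end in -p yet inflect differently (kiinsirip, nansopish), so the final letter is not what conditions the rule; the last vowel is.
"nelugup" has last vowel 'u'. The one such stem in the data (wenerrup → wenerrupish) adds -ish, so the same rule applies.
So nelugup → nelugupish.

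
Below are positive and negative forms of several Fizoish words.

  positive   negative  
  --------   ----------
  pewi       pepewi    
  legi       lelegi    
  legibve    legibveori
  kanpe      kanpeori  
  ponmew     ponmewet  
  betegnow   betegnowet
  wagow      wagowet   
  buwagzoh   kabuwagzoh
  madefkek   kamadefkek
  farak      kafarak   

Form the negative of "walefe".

"walefe" ends in -e. The stems ending in -e (legibve → legibveori, kanpe → kanpeori) add -ori.
So walefe → walefeori.

walefeori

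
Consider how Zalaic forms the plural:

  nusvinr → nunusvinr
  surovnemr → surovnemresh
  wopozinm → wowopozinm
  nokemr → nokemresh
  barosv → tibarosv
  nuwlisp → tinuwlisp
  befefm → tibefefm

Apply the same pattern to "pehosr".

befefm and wopozinm both end in -m yet inflect differently (tibefefm, wowopozinm), so the final letter is not what conditions the rule; the second-to-last letter is.
"pehosr" has second-to-last letter 's'. The stems whose second-to-last letter is 's' (barosv → tibarosv, nuwlisp → tinuwlisp) add the prefix ti-.
The other patterns: stems whose second-to-last letter is 'n' repeat the first consonant+vowel as a prefix; stems whose second-to-last letter is 'm' add -esh.
So pehosr → tipehosr.

tipehosr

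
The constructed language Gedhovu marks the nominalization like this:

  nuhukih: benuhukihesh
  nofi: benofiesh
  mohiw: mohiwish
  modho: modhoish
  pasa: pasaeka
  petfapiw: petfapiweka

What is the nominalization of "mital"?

mohiw and petfapiw both end in -w yet inflect differently (mohiwish, petfapiweka), so the final letter is not what conditions the rule; the first letter is.
"mital" begins with m-. The stems beginning with m- (mohiw → mohiwish, modho → modhoish) add -ish.
The other patterns: stems beginning with n- add be- … -esh around the stem; stems beginning with p- add -eka.
So mital → mitalish.

mitalish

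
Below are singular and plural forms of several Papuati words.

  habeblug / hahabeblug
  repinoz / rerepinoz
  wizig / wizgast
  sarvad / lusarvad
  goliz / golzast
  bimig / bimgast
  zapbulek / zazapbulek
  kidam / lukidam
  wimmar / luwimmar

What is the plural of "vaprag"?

luvaprag

goliz and repinoz both end in -z yet inflect differently (golzast, rerepinoz), so the final letter is not what conditions the rule; the last vowel is.
"vaprag" has last vowel 'a'. The stems whose last vowel is 'a' (wimmar → luwimmar, sarvad → lusarvad, kidam → lukidam) add the prefix lu-.
The other patterns: stems whose last vowel is 'i' delete the last vowel and add -ast; stems whose last vowel is 'e', 'o' or 'u' repeat the first consonant+vowel as a prefix.
So vaprag → luvaprag.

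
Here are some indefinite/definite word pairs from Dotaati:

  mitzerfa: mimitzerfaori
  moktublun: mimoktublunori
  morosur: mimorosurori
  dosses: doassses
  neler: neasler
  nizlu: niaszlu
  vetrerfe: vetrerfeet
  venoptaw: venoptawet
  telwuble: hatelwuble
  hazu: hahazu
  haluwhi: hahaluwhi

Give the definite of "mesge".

mimesgeori

morosur and neler both end in -r yet inflect differently (mimorosurori, neasler), so the final letter is not what conditions the rule; the first letter is.
"mesge" begins with m-. The stems beginning with m- (mitzerfa → mimitzerfaori, moktublun → mimoktublunori, morosur → mimorosurori) add mi- … -ori around the stem.
The other patterns: stems beginning with d- or n- insert -as- after the first vowel; stems beginning with v- add -et; stems beginning with h- or t- add the prefix ha-.
So mesge → mimesgeori.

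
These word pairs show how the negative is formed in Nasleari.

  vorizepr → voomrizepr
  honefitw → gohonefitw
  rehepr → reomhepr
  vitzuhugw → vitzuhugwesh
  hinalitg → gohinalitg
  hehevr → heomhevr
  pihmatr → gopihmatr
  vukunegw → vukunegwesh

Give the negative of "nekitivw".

neomkitivw

"nekitivw" has second-to-last letter 'v'. The one such stem in the data (hehevr → heomhevr) inserts -om- after the first vowel (as do vorizepr, rehepr), so the same rule applies.
The other patterns: stems whose second-to-last letter is 't' add the prefix go-; stems whose second-to-last letter is 'g' add -esh.
So nekitivw → neomkitivw.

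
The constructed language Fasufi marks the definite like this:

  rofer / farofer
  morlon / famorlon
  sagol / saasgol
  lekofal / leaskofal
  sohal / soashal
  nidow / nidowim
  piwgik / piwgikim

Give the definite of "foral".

morlon and sagol both have last vowel 'o' yet inflect differently (famorlon, saasgol), so the last vowel is not what conditions the rule; the final letter is.
"foral" ends in -l. The stems ending in -l (sagol → saasgol, lekofal → leaskofal, sohal → soashal) insert -as- after the first vowel.
So foral → foasral.

foasral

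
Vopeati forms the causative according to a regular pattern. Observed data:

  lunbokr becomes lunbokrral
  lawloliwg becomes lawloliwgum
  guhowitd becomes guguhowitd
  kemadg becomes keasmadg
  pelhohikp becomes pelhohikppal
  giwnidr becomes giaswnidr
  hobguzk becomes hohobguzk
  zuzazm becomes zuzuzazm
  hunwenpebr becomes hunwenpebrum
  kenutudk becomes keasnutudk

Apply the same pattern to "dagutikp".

dagutikppal

"dagutikp" has second-to-last letter 'k'. The stems whose second-to-last letter is 'k' (pelhohikp → pelhohikppal, lunbokr → lunbokrral) double the final consonant and add -al.
The other patterns: stems whose second-to-last letter is 'd' insert -as- after the first vowel; stems whose second-to-last letter is 't' or 'z' repeat the first consonant+vowel as a prefix; stems whose second-to-last letter is 'b' or 'w' add -um.
So dagutikp → dagutikppal.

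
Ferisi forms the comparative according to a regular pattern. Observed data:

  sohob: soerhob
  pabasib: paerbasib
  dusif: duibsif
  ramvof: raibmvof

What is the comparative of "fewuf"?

feibwuf

"fewuf" ends in -f. The stems ending in -f (dusif → duibsif, ramvof → raibmvof) insert -ib- after the first vowel.
The other pattern: stems ending in -b insert -er- after the first vowel.
So fewuf → feibwuf.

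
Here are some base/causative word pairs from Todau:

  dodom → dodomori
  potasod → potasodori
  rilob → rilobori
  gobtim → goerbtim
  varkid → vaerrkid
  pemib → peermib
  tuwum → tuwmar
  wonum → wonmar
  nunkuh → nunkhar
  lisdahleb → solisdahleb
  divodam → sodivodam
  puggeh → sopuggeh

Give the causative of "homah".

"homah" has last vowel 'a'. The one such stem in the data (divodam → sodivodam) adds the prefix so-, so the same rule applies.
The other patterns: stems whose last vowel is 'o' add -ori; stems whose last vowel is 'i' insert -er- after the first vowel; stems whose last vowel is 'u' delete the last vowel and add -ar.
So homah → sohomah.

sohomah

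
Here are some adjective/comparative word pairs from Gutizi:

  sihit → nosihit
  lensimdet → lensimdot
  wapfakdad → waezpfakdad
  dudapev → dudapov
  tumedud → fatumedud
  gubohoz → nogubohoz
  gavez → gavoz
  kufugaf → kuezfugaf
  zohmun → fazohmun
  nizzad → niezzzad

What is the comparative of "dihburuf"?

fadihburuf

tumedud and nizzad both end in -d yet inflect differently (fatumedud, niezzzad), so the final letter is not what conditions the rule; the last vowel is.
"dihburuf" has last vowel 'u'. The stems whose last vowel is 'u' (tumedud → fatumedud, zohmun → fazohmun) add the prefix fa-.
The other patterns: stems whose last vowel is 'a' insert -ez- after the first vowel; stems whose last vowel is 'e' change the last vowel to 'o'; stems whose last vowel is 'i' or 'o' add the prefix no-.
So dihburuf → fadihburuf.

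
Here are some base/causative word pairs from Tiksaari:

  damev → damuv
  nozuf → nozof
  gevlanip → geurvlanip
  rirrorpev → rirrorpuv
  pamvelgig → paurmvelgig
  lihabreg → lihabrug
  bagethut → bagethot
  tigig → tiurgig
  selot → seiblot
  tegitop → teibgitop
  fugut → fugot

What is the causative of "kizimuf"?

kizimof

bagethut and selot both end in -t yet inflect differently (bagethot, seiblot), so the final letter is not what conditions the rule; the last vowel is.
"kizimuf" has last vowel 'u'. The stems whose last vowel is 'u' (nozuf → nozof, bagethut → bagethot, fugut → fugot) change the last vowel to 'o'.
So kizimuf → kizimof.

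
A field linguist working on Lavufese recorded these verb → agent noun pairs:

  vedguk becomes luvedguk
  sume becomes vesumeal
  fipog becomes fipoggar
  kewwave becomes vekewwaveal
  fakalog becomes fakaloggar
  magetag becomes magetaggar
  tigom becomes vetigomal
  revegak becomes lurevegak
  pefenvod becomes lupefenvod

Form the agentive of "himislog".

fipog and pefenvod both have last vowel 'o' yet inflect differently (fipoggar, lupefenvod), so the last vowel is not what conditions the rule; the final letter is.
"himislog" ends in -g. The stems ending in -g (fipog → fipoggar, magetag → magetaggar, fakalog → fakaloggar) double the final consonant and add -ar.
The other patterns: stems ending in -d or -k add the prefix lu-; stems ending in -e or -m add ve- … -al around the stem.
So himislog → himisloggar.

himisloggar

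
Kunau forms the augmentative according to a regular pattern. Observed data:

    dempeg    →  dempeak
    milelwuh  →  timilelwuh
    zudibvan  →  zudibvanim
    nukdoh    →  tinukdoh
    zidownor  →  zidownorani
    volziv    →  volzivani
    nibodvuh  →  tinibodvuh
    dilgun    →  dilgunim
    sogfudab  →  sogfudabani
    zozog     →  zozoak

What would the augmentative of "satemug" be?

nukdoh and zozog both have last vowel 'o' yet inflect differently (tinukdoh, zozoak), so the last vowel is not what conditions the rule; the final letter is.
"satemug" ends in -g. The stems ending in -g (zozog → zozoak, dempeg → dempeak) drop the final letter and add -ak.
The other patterns: stems ending in -h add the prefix ti-; stems ending in -n add -im; stems ending in -b, -r or -v add -ani.
So satemug → satemuak.

satemuak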